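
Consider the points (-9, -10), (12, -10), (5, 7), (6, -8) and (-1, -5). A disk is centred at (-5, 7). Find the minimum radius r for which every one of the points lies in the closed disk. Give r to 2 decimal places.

The required radius is the distance from (-5, 7) to the farthest point.
Squared distances: 305, 578, 100, 346, 160.
Maximum is 578, attained at (12, -10).
r = √578 ≈ 24.04.

24.04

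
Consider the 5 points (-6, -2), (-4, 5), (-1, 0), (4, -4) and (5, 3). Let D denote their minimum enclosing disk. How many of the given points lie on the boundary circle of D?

3

The minimum enclosing circle is determined by three boundary points: (-6, -2), (4, -4), (5, 3).
Their circumcentre is (-13/36, 7/36) with r² = 23725/648.
The farthest remaining point (-4, 5) is at distance² 23545/648 ≤ 23725/648.
The points at distance exactly r from the centre are (-6, -2), (4, -4), (5, 3) — 3 points.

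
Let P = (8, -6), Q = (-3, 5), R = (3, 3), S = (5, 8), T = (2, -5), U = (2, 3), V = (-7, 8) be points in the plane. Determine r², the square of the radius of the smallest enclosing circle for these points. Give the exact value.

A smallest enclosing disk is always determined by at most three of the input points on its boundary.
The farthest pair is P–V with squared distance 421. The circle on this segment as diameter has centre (0.5, 1) and r² = 421/4 = 105.25.
Check Q: distance² to centre = 28.25 ≤ 105.25, so it lies inside.
All remaining points lie in this disk, and no smaller disk contains both endpoints, so this is the minimum enclosing circle.

105.25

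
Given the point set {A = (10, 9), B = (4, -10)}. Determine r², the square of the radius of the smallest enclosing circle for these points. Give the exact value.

The smallest circle enclosing two points has them as diameter endpoints.
Centre = midpoint = (7, -0.5); r² = |AB|²/4 = 397/4 = 99.25.

99.25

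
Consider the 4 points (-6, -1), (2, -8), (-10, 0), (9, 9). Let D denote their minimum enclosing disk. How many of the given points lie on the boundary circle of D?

By Welzl's lemma the MEC is supported by two points (diametrically opposite) or three points (on a circumcircle).
The minimum enclosing circle is determined by three boundary points: (2, -8), (-10, 0), (9, 9).
Their circumcentre is (0.4, 2.6) with r² = 114.92.
The farthest remaining point (-6, -1) is at distance² 53.92 ≤ 114.92.
The points at distance exactly r from the centre are (2, -8), (-10, 0), (9, 9) — 3 points.

3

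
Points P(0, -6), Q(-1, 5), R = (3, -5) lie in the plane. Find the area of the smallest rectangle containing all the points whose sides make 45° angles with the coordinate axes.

70

In coordinates u = x + y, v = x − y the rectangle is axis-aligned; the map (x,y)→(u,v) scales areas by 2.
u-values: -6, 4, -2; range = 4 − (-6) = 10.
v-values: 6, -6, 8; range = 8 − (-6) = 14.
Area = (10 × 14) / 2 = 70.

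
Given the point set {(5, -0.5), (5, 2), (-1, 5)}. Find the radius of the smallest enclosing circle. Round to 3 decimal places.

4.070

Call the three points A, B, C in the order given.
Side lengths²: AB² = 6.25, AC² = 66.25, BC² = 45.
Since AC² = 66.25 ≥ 45 + 6.25 = 51.25, the angle opposite AC is not acute, so the smallest enclosing circle has AC as diameter.
Centre = midpoint of AC = (2, 2.25), r² = 66.25/4 = 16.5625.
r = √(16.5625) ≈ 4.070.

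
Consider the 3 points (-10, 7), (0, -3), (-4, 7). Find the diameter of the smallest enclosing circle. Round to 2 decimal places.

Call the three points A, B, C in the order given.
Side lengths²: AB² = 200, AC² = 36, BC² = 116.
Since AB² = 200 ≥ 116 + 36 = 152, the angle opposite AB is not acute, so the smallest enclosing circle has AB as diameter.
Centre = midpoint of AB = (-5, 2), r² = 200/4 = 50.
Diameter = 2r = 2√50 ≈ 14.14.

14.14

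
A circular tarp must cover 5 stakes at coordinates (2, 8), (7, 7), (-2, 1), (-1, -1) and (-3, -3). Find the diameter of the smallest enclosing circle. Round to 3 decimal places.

14.142

The farthest pair is (7, 7)–(-3, -3) with squared distance 200. The circle on this segment as diameter has centre (2, 2) and r² = 200/4 = 50.
Check (2, 8): distance² to centre = 36 ≤ 50, so it lies inside.
All remaining points lie in this disk, and no smaller disk contains both endpoints, so this is the minimum enclosing circle.
Diameter = 2r = 2√50 ≈ 14.142.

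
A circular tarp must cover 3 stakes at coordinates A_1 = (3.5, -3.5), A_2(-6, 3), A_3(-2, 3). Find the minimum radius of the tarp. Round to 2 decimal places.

5.76

Side lengths²: A_1A_2² = 132.5, A_1A_3² = 72.5, A_2A_3² = 16.
Since A_1A_2² = 132.5 ≥ 72.5 + 16 = 88.5, the angle opposite A_1A_2 is not acute, so the smallest enclosing circle has A_1A_2 as diameter.
Centre = midpoint of A_1A_2 = (-1.25, -0.25), r² = 132.5/4 = 33.125.
r = √(33.125) ≈ 5.76.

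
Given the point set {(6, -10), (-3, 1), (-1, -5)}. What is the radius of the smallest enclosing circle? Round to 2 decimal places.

7.11

Call the three points A, B, C in the order given.
Side lengths²: AB² = 202, AC² = 74, BC² = 40.
Since AB² = 202 ≥ 74 + 40 = 114, the angle opposite AB is not acute, so the smallest enclosing circle has AB as diameter.
Centre = midpoint of AB = (1.5, -4.5), r² = 202/4 = 50.5.
r = √(50.5) ≈ 7.11.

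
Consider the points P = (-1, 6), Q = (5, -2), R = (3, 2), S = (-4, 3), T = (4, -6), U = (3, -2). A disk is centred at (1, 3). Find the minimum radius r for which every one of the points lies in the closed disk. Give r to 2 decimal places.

The required radius is the distance from (1, 3) to the farthest point.
Squared distances: 13, 41, 5, 25, 90, 29.
Maximum is 90, attained at T.
r = √90 ≈ 9.49.

9.49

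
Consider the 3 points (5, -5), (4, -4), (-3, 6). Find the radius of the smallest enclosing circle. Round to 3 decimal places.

Call the three points A, B, C in the order given.
Side lengths²: AB² = 2, AC² = 185, BC² = 149.
Since AC² = 185 ≥ 149 + 2 = 151, the angle opposite AC is not acute, so the smallest enclosing circle has AC as diameter.
Centre = midpoint of AC = (1, 0.5), r² = 185/4 = 46.25.
r = √(46.25) ≈ 6.801.

6.801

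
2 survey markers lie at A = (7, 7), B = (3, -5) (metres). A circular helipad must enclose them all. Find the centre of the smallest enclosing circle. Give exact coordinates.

The smallest circle enclosing two points has them as diameter endpoints.
Centre = midpoint = (5, 1); r² = |AB|²/4 = 160/4 = 40.
Centre = (5, 1).

(5, 1)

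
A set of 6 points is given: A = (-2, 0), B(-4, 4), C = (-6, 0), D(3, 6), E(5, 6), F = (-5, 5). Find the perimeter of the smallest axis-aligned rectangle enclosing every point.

34

Width = max x − min x = 5 − (-6) = 11.
Height = max y − min y = 6 − 0 = 6.
Perimeter = 2(11 + 6) = 34.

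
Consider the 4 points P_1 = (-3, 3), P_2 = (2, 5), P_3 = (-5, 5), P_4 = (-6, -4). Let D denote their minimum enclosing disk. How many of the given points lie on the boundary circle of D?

By Welzl's lemma the MEC is supported by two points (diametrically opposite) or three points (on a circumcircle).
The farthest pair is P_2–P_4 with squared distance 145. The circle on this segment as diameter has centre (-2, 0.5) and r² = 145/4 = 36.25.
Check P_1: distance² to centre = 7.25 ≤ 36.25, so it lies inside.
All remaining points lie in this disk, and no smaller disk contains both endpoints, so this is the minimum enclosing circle.
The points at distance exactly r from the centre are P_2, P_4 — 2 points.

2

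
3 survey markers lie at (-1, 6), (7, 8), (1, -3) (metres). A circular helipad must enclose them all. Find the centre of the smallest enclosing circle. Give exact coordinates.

Call the three points A, B, C in the order given.
Side lengths²: AB² = 68, AC² = 85, BC² = 157.
Since BC² = 157 ≥ 85 + 68 = 153, the angle opposite BC is not acute, so the smallest enclosing circle has BC as diameter.
Centre = midpoint of BC = (4, 2.5), r² = 157/4 = 39.25.
Centre = (4, 2.5).

(4, 2.5)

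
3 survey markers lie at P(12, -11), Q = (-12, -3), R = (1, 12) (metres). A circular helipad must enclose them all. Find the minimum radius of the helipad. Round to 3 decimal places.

13.796

Side lengths²: PQ² = 640, PR² = 650, QR² = 394.
Since PR² = 650 < 640 + 394 = 1034, the triangle is acute, so the smallest enclosing circle is the circumcircle.
Circumcentre = (101/58, -103/58), r² = 320125/1682.
r = √(320125/1682) ≈ 13.796.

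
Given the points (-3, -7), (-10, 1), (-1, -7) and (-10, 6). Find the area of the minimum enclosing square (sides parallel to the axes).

169

The bounding box has width 9 and height 13.
An axis-aligned square enclosing the set must have side ≥ max(width, height).
So the minimum side is max(9, 13) = 13.
Area = 13² = 169.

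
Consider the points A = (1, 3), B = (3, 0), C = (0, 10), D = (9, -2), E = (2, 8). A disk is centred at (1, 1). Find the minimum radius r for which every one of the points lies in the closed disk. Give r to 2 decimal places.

9.06

The required radius is the distance from (1, 1) to the farthest point.
Squared distances: 4, 5, 82, 73, 50.
Maximum is 82, attained at C.
r = √82 ≈ 9.06.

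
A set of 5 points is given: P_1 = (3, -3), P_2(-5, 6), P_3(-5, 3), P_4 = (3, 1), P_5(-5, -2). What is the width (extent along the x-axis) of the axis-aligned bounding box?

8

max x = 3, min x = -5, so width = 8.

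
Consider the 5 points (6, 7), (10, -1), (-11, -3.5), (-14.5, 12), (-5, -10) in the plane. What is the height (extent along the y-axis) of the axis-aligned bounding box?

22

max y = 12, min y = -10, so height = 22.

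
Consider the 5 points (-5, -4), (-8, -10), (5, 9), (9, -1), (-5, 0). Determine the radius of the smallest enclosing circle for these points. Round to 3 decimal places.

A smallest enclosing disk is always determined by at most three of the input points on its boundary.
The farthest pair is (-8, -10)–(5, 9) with squared distance 530. The circle on this segment as diameter has centre (-1.5, -0.5) and r² = 530/4 = 132.5.
Check (-5, -4): distance² to centre = 24.5 ≤ 132.5, so it lies inside.
All remaining points lie in this disk, and no smaller disk contains both endpoints, so this is the minimum enclosing circle.
r = √(132.5) ≈ 11.511.

11.511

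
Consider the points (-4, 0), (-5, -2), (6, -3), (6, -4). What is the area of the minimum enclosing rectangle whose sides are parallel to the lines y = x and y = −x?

In coordinates u = x + y, v = x − y the rectangle is axis-aligned; the map (x,y)→(u,v) scales areas by 2.
u-values: -4, -7, 3, 2; range = 3 − (-7) = 10.
v-values: -4, -3, 9, 10; range = 10 − (-4) = 14.
Area = (10 × 14) / 2 = 70.

70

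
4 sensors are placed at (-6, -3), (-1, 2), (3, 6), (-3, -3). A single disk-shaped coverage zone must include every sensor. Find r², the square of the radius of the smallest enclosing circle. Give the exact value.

The farthest pair is (-6, -3)–(3, 6) with squared distance 162. The circle on this segment as diameter has centre (-1.5, 1.5) and r² = 162/4 = 40.5.
Check (-1, 2): distance² to centre = 0.5 ≤ 40.5, so it lies inside.
All remaining points lie in this disk, and no smaller disk contains both endpoints, so this is the minimum enclosing circle.

40.5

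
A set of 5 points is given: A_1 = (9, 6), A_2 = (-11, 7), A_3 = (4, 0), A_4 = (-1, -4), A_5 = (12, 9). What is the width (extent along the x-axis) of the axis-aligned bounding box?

23

max x = 12, min x = -11, so width = 23.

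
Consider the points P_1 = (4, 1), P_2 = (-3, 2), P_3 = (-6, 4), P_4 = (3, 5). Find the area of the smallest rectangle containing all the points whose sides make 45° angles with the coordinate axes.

In coordinates u = x + y, v = x − y the rectangle is axis-aligned; the map (x,y)→(u,v) scales areas by 2.
u-values: 5, -1, -2, 8; range = 8 − (-2) = 10.
v-values: 3, -5, -10, -2; range = 3 − (-10) = 13.
Area = (10 × 13) / 2 = 65.

65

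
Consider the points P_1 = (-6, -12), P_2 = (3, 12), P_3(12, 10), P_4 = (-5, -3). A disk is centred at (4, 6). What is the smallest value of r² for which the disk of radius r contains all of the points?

The required radius is the distance from (4, 6) to the farthest point.
Squared distances: 424, 37, 80, 162.
Maximum is 424, attained at P_1.

424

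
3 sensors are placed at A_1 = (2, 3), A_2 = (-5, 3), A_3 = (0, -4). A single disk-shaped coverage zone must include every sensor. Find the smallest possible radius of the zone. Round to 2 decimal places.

4.47

Side lengths²: A_1A_2² = 49, A_1A_3² = 53, A_2A_3² = 74.
Since A_2A_3² = 74 < 53 + 49 = 102, the triangle is acute, so the smallest enclosing circle is the circumcircle.
Circumcentre = (-1.5, 3/14), r² = 1961/98.
r = √(1961/98) ≈ 4.47.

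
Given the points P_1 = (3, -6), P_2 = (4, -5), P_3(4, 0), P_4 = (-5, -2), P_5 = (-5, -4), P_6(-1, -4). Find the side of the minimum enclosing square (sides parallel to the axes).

The bounding box has width 9 and height 6.
An axis-aligned square enclosing the set must have side ≥ max(width, height).
So the minimum side is max(9, 6) = 9.

9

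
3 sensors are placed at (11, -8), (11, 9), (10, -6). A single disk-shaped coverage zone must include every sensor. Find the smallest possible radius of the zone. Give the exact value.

8.5

Call the three points A, B, C in the order given.
Side lengths²: AB² = 289, AC² = 5, BC² = 226.
Since AB² = 289 ≥ 226 + 5 = 231, the angle opposite AB is not acute, so the smallest enclosing circle has AB as diameter.
Centre = midpoint of AB = (11, 0.5), r² = 289/4 = 72.25.
r = √(72.25) = 8.5.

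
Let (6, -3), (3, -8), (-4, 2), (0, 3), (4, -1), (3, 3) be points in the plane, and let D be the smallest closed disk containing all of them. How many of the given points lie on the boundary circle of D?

A smallest enclosing disk is always determined by at most three of the input points on its boundary.
The minimum enclosing circle is determined by three boundary points: (3, -8), (-4, 2), (3, 3).
Their circumcentre is (3/14, -2.5) with r² = 3725/98.
The farthest remaining point (6, -3) is at distance² 3305/98 ≤ 3725/98.
The points at distance exactly r from the centre are (3, -8), (-4, 2), (3, 3) — 3 points.

3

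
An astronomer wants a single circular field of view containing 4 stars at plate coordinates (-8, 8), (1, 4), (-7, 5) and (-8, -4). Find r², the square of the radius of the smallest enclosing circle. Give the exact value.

By Welzl's lemma the MEC is supported by two points (diametrically opposite) or three points (on a circumcircle).
The minimum enclosing circle is determined by three boundary points: (-8, 8), (1, 4), (-8, -4).
Their circumcentre is (-95/18, 2) with r² = 14065/324.
The farthest remaining point (-7, 5) is at distance² 3877/324 ≤ 14065/324.

14065/324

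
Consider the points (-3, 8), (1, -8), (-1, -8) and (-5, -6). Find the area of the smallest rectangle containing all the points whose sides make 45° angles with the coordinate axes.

In coordinates u = x + y, v = x − y the rectangle is axis-aligned; the map (x,y)→(u,v) scales areas by 2.
u-values: 5, -7, -9, -11; range = 5 − (-11) = 16.
v-values: -11, 9, 7, 1; range = 9 − (-11) = 20.
Area = (16 × 20) / 2 = 160.

160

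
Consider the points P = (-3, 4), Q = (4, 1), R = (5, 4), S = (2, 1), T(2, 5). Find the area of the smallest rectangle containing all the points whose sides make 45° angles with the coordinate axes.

40

In coordinates u = x + y, v = x − y the rectangle is axis-aligned; the map (x,y)→(u,v) scales areas by 2.
u-values: 1, 5, 9, 3, 7; range = 9 − 1 = 8.
v-values: -7, 3, 1, 1, -3; range = 3 − (-7) = 10.
Area = (8 × 10) / 2 = 40.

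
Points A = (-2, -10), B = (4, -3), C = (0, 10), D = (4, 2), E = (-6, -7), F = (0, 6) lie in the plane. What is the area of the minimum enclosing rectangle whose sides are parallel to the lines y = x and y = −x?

207

In coordinates u = x + y, v = x − y the rectangle is axis-aligned; the map (x,y)→(u,v) scales areas by 2.
u-values: -12, 1, 10, 6, -13, 6; range = 10 − (-13) = 23.
v-values: 8, 7, -10, 2, 1, -6; range = 8 − (-10) = 18.
Area = (23 × 18) / 2 = 207.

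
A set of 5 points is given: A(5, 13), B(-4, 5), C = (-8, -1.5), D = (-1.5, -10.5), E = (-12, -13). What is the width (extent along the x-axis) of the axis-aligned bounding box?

max x = 5, min x = -12, so width = 17.

17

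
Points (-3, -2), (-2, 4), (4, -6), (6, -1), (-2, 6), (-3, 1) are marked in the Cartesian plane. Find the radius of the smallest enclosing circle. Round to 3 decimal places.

The minimum enclosing circle of a finite set is fixed by two of the points (as a diameter) or three (as a circumcircle).
The farthest pair is (4, -6)–(-2, 6) with squared distance 180. The circle on this segment as diameter has centre (1, 0) and r² = 180/4 = 45.
Check (-3, -2): distance² to centre = 20 ≤ 45, so it lies inside.
All remaining points lie in this disk, and no smaller disk contains both endpoints, so this is the minimum enclosing circle.
r = √45 ≈ 6.708.

6.708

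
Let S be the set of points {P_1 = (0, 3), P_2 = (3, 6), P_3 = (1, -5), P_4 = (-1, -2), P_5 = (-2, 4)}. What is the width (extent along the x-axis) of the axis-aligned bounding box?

5

max x = 3, min x = -2, so width = 5.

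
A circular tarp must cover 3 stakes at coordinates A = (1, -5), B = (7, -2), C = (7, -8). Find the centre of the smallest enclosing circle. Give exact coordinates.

(4.75, -5)

Side lengths²: AB² = 45, AC² = 45, BC² = 36.
Since AC² = 45 < 45 + 36 = 81, the triangle is acute, so the smallest enclosing circle is the circumcircle.
Circumcentre = (4.75, -5), r² = 14.0625.
Centre = (4.75, -5).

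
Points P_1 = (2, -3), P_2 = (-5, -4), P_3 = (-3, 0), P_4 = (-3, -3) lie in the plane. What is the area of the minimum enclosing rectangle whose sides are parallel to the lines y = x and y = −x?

32

In coordinates u = x + y, v = x − y the rectangle is axis-aligned; the map (x,y)→(u,v) scales areas by 2.
u-values: -1, -9, -3, -6; range = -1 − (-9) = 8.
v-values: 5, -1, -3, 0; range = 5 − (-3) = 8.
Area = (8 × 8) / 2 = 32.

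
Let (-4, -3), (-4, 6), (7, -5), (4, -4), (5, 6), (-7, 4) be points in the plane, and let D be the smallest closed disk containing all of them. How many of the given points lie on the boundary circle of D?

2

By Welzl's lemma the MEC is supported by two points (diametrically opposite) or three points (on a circumcircle).
The farthest pair is (7, -5)–(-7, 4) with squared distance 277. The circle on this segment as diameter has centre (0, -0.5) and r² = 277/4 = 69.25.
Check (-4, -3): distance² to centre = 22.25 ≤ 69.25, so it lies inside.
All remaining points lie in this disk, and no smaller disk contains both endpoints, so this is the minimum enclosing circle.
The points at distance exactly r from the centre are (7, -5), (-7, 4) — 2 points.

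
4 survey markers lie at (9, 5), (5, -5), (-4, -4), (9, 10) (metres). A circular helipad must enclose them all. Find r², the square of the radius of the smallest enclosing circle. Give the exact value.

The farthest pair is (-4, -4)–(9, 10) with squared distance 365. The circle on this segment as diameter has centre (2.5, 3) and r² = 365/4 = 91.25.
Check (9, 5): distance² to centre = 46.25 ≤ 91.25, so it lies inside.
All remaining points lie in this disk, and no smaller disk contains both endpoints, so this is the minimum enclosing circle.

91.25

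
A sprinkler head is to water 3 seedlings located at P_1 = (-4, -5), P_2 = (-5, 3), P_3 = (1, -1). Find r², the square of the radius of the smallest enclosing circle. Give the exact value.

34645/1936

Side lengths²: P_1P_2² = 65, P_1P_3² = 41, P_2P_3² = 52.
Since P_1P_2² = 65 < 52 + 41 = 93, the triangle is acute, so the smallest enclosing circle is the circumcircle.
Circumcentre = (-71/22, -37/44), r² = 34645/1936.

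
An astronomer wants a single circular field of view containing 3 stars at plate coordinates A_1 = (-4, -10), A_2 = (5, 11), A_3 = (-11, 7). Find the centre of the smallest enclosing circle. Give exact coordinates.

Side lengths²: A_1A_2² = 522, A_1A_3² = 338, A_2A_3² = 272.
Since A_1A_2² = 522 < 338 + 272 = 610, the triangle is acute, so the smallest enclosing circle is the circumcircle.
Circumcentre = (-1.04, 1.16), r² = 133.3072.
Centre = (-1.04, 1.16).

(-1.04, 1.16)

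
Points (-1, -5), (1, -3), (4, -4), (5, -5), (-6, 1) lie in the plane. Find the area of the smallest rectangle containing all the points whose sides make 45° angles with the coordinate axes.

51

In coordinates u = x + y, v = x − y the rectangle is axis-aligned; the map (x,y)→(u,v) scales areas by 2.
u-values: -6, -2, 0, 0, -5; range = 0 − (-6) = 6.
v-values: 4, 4, 8, 10, -7; range = 10 − (-7) = 17.
Area = (6 × 17) / 2 = 51.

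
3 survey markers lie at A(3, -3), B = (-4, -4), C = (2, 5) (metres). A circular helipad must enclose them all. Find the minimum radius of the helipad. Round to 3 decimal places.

Side lengths²: AB² = 50, AC² = 65, BC² = 117.
Since BC² = 117 ≥ 65 + 50 = 115, the angle opposite BC is not acute, so the smallest enclosing circle has BC as diameter.
Centre = midpoint of BC = (-1, 0.5), r² = 117/4 = 29.25.
r = √(29.25) ≈ 5.408.

5.408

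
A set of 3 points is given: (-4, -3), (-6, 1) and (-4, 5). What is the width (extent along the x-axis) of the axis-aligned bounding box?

2

max x = -4, min x = -6, so width = 2.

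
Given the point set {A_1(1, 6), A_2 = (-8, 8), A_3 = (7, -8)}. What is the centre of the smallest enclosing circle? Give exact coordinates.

Side lengths²: A_1A_2² = 85, A_1A_3² = 232, A_2A_3² = 481.
Since A_2A_3² = 481 ≥ 232 + 85 = 317, the angle opposite A_2A_3 is not acute, so the smallest enclosing circle has A_2A_3 as diameter.
Centre = midpoint of A_2A_3 = (-0.5, 0), r² = 481/4 = 120.25.
Centre = (-0.5, 0).

(-0.5, 0)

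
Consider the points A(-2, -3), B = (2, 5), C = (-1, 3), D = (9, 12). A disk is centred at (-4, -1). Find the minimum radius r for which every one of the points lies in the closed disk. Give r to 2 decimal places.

The required radius is the distance from (-4, -1) to the farthest point.
Squared distances: 8, 72, 25, 338.
Maximum is 338, attained at D.
r = √338 ≈ 18.38.

18.38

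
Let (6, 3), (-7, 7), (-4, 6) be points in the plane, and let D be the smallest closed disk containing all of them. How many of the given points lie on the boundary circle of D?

2

Call the three points A, B, C in the order given.
Side lengths²: AB² = 185, AC² = 109, BC² = 10.
Since AB² = 185 ≥ 109 + 10 = 119, the angle opposite AB is not acute, so the smallest enclosing circle has AB as diameter.
Centre = midpoint of AB = (-0.5, 5), r² = 185/4 = 46.25.
The points at distance exactly r from the centre are (6, 3), (-7, 7) — 2 points.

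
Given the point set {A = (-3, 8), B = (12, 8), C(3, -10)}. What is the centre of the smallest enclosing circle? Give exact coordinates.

Side lengths²: AB² = 225, AC² = 360, BC² = 405.
Since BC² = 405 < 360 + 225 = 585, the triangle is acute, so the smallest enclosing circle is the circumcircle.
Circumcentre = (4.5, 0.5), r² = 112.5.
Centre = (4.5, 0.5).

(4.5, 0.5)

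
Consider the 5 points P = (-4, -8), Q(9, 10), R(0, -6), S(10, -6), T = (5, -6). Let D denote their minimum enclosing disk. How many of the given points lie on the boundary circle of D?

2

A smallest enclosing disk is always determined by at most three of the input points on its boundary.
The farthest pair is P–Q with squared distance 493. The circle on this segment as diameter has centre (2.5, 1) and r² = 493/4 = 123.25.
Check R: distance² to centre = 55.25 ≤ 123.25, so it lies inside.
All remaining points lie in this disk, and no smaller disk contains both endpoints, so this is the minimum enclosing circle.
The points at distance exactly r from the centre are P, Q — 2 points.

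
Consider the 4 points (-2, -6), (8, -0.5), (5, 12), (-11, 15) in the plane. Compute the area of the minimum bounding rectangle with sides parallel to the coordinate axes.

399

x ranges over [-11, 8], width 19.
y ranges over [-6, 15], height 21.
Area = 19 × 21 = 399.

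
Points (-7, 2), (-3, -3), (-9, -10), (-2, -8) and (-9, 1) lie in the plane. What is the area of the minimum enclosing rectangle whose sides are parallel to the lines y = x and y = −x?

In coordinates u = x + y, v = x − y the rectangle is axis-aligned; the map (x,y)→(u,v) scales areas by 2.
u-values: -5, -6, -19, -10, -8; range = -5 − (-19) = 14.
v-values: -9, 0, 1, 6, -10; range = 6 − (-10) = 16.
Area = (14 × 16) / 2 = 112.

112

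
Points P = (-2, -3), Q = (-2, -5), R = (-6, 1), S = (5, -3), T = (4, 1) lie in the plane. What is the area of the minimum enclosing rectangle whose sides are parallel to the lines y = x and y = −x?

90

In coordinates u = x + y, v = x − y the rectangle is axis-aligned; the map (x,y)→(u,v) scales areas by 2.
u-values: -5, -7, -5, 2, 5; range = 5 − (-7) = 12.
v-values: 1, 3, -7, 8, 3; range = 8 − (-7) = 15.
Area = (12 × 15) / 2 = 90.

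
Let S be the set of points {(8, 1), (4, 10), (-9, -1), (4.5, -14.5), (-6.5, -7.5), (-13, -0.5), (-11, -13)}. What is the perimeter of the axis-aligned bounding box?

Width = max x − min x = 8 − (-13) = 21.
Height = max y − min y = 10 − (-14.5) = 24.5.
Perimeter = 2(21 + 24.5) = 91.

91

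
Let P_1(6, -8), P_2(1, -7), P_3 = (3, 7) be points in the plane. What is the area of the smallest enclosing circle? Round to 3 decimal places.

183.783

Side lengths²: P_1P_2² = 26, P_1P_3² = 234, P_2P_3² = 200.
Since P_1P_3² = 234 ≥ 200 + 26 = 226, the angle opposite P_1P_3 is not acute, so the smallest enclosing circle has P_1P_3 as diameter.
Centre = midpoint of P_1P_3 = (4.5, -0.5), r² = 234/4 = 58.5.
Area = π·r² = π·58.5 ≈ 183.783.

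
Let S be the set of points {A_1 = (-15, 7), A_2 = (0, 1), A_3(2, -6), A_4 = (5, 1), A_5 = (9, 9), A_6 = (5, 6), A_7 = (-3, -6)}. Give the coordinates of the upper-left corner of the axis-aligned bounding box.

x-range [-15, 9], y-range [-6, 9].
The upper-left corner is (-15, 9).

(-15, 9)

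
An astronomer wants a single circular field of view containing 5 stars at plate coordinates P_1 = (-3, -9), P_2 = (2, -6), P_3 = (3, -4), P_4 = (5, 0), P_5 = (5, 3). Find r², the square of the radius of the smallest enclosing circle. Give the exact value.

A smallest enclosing disk is always determined by at most three of the input points on its boundary.
The farthest pair is P_1–P_5 with squared distance 208. The circle on this segment as diameter has centre (1, -3) and r² = 208/4 = 52.
Check P_2: distance² to centre = 10 ≤ 52, so it lies inside.
All remaining points lie in this disk, and no smaller disk contains both endpoints, so this is the minimum enclosing circle.

52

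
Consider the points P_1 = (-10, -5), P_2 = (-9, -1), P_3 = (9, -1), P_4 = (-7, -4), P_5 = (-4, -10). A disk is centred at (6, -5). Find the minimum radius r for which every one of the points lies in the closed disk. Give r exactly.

16

The required radius is the distance from (6, -5) to the farthest point.
Squared distances: 256, 241, 25, 170, 125.
Maximum is 256, attained at P_1.
r = √256 = 16.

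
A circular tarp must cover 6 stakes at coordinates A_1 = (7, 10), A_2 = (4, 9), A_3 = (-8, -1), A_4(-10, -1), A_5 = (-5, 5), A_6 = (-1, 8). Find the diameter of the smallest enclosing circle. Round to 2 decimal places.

A smallest enclosing disk is always determined by at most three of the input points on its boundary.
The farthest pair is A_1–A_4 with squared distance 410. The circle on this segment as diameter has centre (-1.5, 4.5) and r² = 410/4 = 102.5.
Check A_2: distance² to centre = 50.5 ≤ 102.5, so it lies inside.
All remaining points lie in this disk, and no smaller disk contains both endpoints, so this is the minimum enclosing circle.
Diameter = 2r = 2√(102.5) ≈ 20.25.

20.25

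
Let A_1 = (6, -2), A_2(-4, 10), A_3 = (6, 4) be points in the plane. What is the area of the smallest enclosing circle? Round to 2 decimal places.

Side lengths²: A_1A_2² = 244, A_1A_3² = 36, A_2A_3² = 136.
Since A_1A_2² = 244 ≥ 136 + 36 = 172, the angle opposite A_1A_2 is not acute, so the smallest enclosing circle has A_1A_2 as diameter.
Centre = midpoint of A_1A_2 = (1, 4), r² = 244/4 = 61.
Area = π·r² = π·61 ≈ 191.64.

191.64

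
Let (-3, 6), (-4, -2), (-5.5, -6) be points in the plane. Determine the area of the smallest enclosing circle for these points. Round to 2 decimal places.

118.01

Call the three points A, B, C in the order given.
Side lengths²: AB² = 65, AC² = 150.25, BC² = 18.25.
Since AC² = 150.25 ≥ 65 + 18.25 = 83.25, the angle opposite AC is not acute, so the smallest enclosing circle has AC as diameter.
Centre = midpoint of AC = (-4.25, 0), r² = 150.25/4 = 37.5625.
Area = π·r² = π·37.5625 ≈ 118.01.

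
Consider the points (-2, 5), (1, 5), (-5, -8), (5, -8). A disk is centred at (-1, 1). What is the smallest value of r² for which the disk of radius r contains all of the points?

The required radius is the distance from (-1, 1) to the farthest point.
Squared distances: 17, 20, 97, 117.
Maximum is 117, attained at (5, -8).

117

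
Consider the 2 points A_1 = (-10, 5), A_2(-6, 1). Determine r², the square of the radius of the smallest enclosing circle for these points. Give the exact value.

8

The smallest circle enclosing two points has them as diameter endpoints.
Centre = midpoint = (-8, 3); r² = |A_1A_2|²/4 = 32/4 = 8.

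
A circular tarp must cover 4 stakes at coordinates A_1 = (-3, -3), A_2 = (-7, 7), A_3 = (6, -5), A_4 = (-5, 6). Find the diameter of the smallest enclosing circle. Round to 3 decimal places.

By Welzl's lemma the MEC is supported by two points (diametrically opposite) or three points (on a circumcircle).
The farthest pair is A_2–A_3 with squared distance 313. The circle on this segment as diameter has centre (-0.5, 1) and r² = 313/4 = 78.25.
Check A_1: distance² to centre = 22.25 ≤ 78.25, so it lies inside.
All remaining points lie in this disk, and no smaller disk contains both endpoints, so this is the minimum enclosing circle.
Diameter = 2r = 2√(78.25) ≈ 17.692.

17.692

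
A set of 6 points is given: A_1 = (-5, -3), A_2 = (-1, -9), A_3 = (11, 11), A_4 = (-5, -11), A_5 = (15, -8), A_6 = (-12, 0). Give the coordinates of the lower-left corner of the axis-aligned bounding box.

x-range [-12, 15], y-range [-11, 11].
The lower-left corner is (-12, -11).

(-12, -11)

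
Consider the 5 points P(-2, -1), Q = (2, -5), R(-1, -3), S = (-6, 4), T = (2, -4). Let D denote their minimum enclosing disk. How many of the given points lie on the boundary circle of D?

The farthest pair is Q–S with squared distance 145. The circle on this segment as diameter has centre (-2, -0.5) and r² = 145/4 = 36.25.
Check P: distance² to centre = 0.25 ≤ 36.25, so it lies inside.
All remaining points lie in this disk, and no smaller disk contains both endpoints, so this is the minimum enclosing circle.
The points at distance exactly r from the centre are Q, S — 2 points.

2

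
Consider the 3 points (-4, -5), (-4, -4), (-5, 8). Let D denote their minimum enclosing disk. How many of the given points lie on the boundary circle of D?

2

Call the three points A, B, C in the order given.
Side lengths²: AB² = 1, AC² = 170, BC² = 145.
Since AC² = 170 ≥ 145 + 1 = 146, the angle opposite AC is not acute, so the smallest enclosing circle has AC as diameter.
Centre = midpoint of AC = (-4.5, 1.5), r² = 170/4 = 42.5.
The points at distance exactly r from the centre are (-4, -5), (-5, 8) — 2 points.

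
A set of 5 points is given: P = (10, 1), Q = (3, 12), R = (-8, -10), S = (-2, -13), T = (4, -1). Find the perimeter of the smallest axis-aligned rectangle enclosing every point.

86

Width = max x − min x = 10 − (-8) = 18.
Height = max y − min y = 12 − (-13) = 25.
Perimeter = 2(18 + 25) = 86.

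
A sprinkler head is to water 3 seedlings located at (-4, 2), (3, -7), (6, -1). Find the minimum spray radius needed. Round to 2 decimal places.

5.79

Call the three points A, B, C in the order given.
Side lengths²: AB² = 130, AC² = 109, BC² = 45.
Since AB² = 130 < 109 + 45 = 154, the triangle is acute, so the smallest enclosing circle is the circumcircle.
Circumcentre = (13/46, -87/46), r² = 35425/1058.
r = √(35425/1058) ≈ 5.79.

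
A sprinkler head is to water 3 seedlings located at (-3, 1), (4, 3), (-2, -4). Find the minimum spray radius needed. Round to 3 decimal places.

4.610

Call the three points A, B, C in the order given.
Side lengths²: AB² = 53, AC² = 26, BC² = 85.
Since BC² = 85 ≥ 53 + 26 = 79, the angle opposite BC is not acute, so the smallest enclosing circle has BC as diameter.
Centre = midpoint of BC = (1, -0.5), r² = 85/4 = 21.25.
r = √(21.25) ≈ 4.610.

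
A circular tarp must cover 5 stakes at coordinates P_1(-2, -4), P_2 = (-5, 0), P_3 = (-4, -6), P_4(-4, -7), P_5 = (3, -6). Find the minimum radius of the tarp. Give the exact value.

5

A smallest enclosing disk is always determined by at most three of the input points on its boundary.
The farthest pair is P_2–P_5 with squared distance 100. The circle on this segment as diameter has centre (-1, -3) and r² = 100/4 = 25.
Check P_1: distance² to centre = 2 ≤ 25, so it lies inside.
All remaining points lie in this disk, and no smaller disk contains both endpoints, so this is the minimum enclosing circle.
r = √25 = 5.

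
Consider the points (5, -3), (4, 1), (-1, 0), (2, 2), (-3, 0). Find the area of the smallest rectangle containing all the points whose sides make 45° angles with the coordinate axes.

In coordinates u = x + y, v = x − y the rectangle is axis-aligned; the map (x,y)→(u,v) scales areas by 2.
u-values: 2, 5, -1, 4, -3; range = 5 − (-3) = 8.
v-values: 8, 3, -1, 0, -3; range = 8 − (-3) = 11.
Area = (8 × 11) / 2 = 44.

44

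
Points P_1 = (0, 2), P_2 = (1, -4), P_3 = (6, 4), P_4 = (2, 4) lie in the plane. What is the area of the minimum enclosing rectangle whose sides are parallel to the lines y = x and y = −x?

45.5

In coordinates u = x + y, v = x − y the rectangle is axis-aligned; the map (x,y)→(u,v) scales areas by 2.
u-values: 2, -3, 10, 6; range = 10 − (-3) = 13.
v-values: -2, 5, 2, -2; range = 5 − (-2) = 7.
Area = (13 × 7) / 2 = 45.5.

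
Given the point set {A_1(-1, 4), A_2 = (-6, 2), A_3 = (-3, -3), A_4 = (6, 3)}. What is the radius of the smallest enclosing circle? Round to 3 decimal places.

6.028

The minimum enclosing circle of a finite set is fixed by two of the points (as a diameter) or three (as a circumcircle).
The minimum enclosing circle is determined by three boundary points: A_2, A_3, A_4.
Their circumcentre is (1/42, 31/14) with r² = 32045/882.
The farthest remaining point A_1 is at distance² 3737/882 ≤ 32045/882.
r = √(32045/882) ≈ 6.028.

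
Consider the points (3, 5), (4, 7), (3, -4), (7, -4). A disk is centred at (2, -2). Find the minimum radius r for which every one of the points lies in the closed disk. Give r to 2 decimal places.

9.22

The required radius is the distance from (2, -2) to the farthest point.
Squared distances: 50, 85, 5, 29.
Maximum is 85, attained at (4, 7).
r = √85 ≈ 9.22.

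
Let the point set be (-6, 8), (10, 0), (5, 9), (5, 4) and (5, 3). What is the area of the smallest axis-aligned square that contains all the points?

The bounding box has width 16 and height 9.
An axis-aligned square enclosing the set must have side ≥ max(width, height).
So the minimum side is max(16, 9) = 16.
Area = 16² = 256.

256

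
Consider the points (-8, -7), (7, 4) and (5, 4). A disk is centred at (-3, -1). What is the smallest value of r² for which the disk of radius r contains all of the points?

125

The required radius is the distance from (-3, -1) to the farthest point.
Squared distances: 61, 125, 89.
Maximum is 125, attained at (7, 4).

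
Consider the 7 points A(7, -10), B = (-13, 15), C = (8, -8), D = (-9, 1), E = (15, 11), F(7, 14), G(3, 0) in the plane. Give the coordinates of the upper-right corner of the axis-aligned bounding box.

(15, 15)

x-range [-13, 15], y-range [-10, 15].
The upper-right corner is (15, 15).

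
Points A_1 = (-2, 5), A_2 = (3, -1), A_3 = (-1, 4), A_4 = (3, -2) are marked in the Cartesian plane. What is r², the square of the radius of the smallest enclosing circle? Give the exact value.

18.5

The farthest pair is A_1–A_4 with squared distance 74. The circle on this segment as diameter has centre (0.5, 1.5) and r² = 74/4 = 18.5.
Check A_2: distance² to centre = 12.5 ≤ 18.5, so it lies inside.
All remaining points lie in this disk, and no smaller disk contains both endpoints, so this is the minimum enclosing circle.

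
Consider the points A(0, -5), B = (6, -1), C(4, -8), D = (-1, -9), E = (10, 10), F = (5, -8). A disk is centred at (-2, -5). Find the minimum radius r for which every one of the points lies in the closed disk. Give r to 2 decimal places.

The required radius is the distance from (-2, -5) to the farthest point.
Squared distances: 4, 80, 45, 17, 369, 58.
Maximum is 369, attained at E.
r = √369 ≈ 19.21.

19.21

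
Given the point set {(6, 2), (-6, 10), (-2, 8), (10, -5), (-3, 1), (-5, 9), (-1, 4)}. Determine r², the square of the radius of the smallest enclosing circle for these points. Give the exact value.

The farthest pair is (-6, 10)–(10, -5) with squared distance 481. The circle on this segment as diameter has centre (2, 2.5) and r² = 481/4 = 120.25.
Check (6, 2): distance² to centre = 16.25 ≤ 120.25, so it lies inside.
All remaining points lie in this disk, and no smaller disk contains both endpoints, so this is the minimum enclosing circle.

120.25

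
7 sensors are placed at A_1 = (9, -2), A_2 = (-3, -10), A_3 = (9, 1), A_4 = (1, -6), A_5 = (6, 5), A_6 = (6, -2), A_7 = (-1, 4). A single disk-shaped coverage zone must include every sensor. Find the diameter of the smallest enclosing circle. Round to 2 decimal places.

17.49

A smallest enclosing disk is always determined by at most three of the input points on its boundary.
The farthest pair is A_2–A_5 with squared distance 306. The circle on this segment as diameter has centre (1.5, -2.5) and r² = 306/4 = 76.5.
Check A_1: distance² to centre = 56.5 ≤ 76.5, so it lies inside.
All remaining points lie in this disk, and no smaller disk contains both endpoints, so this is the minimum enclosing circle.
Diameter = 2r = 2√(76.5) ≈ 17.49.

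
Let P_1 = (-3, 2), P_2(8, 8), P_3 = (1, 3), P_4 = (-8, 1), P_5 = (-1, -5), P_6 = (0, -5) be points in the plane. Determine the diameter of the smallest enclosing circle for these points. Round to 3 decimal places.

By Welzl's lemma the MEC is supported by two points (diametrically opposite) or three points (on a circumcircle).
The minimum enclosing circle is determined by three boundary points: P_2, P_4, P_5.
Their circumcentre is (21/58, 213/58) with r² = 129625/1682.
The farthest remaining point P_6 is at distance² 126725/1682 ≤ 129625/1682.
Diameter = 2r = 2√(129625/1682) ≈ 17.557.

17.557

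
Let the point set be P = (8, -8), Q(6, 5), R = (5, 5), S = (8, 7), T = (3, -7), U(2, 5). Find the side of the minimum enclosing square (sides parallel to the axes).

15

The bounding box has width 6 and height 15.
An axis-aligned square enclosing the set must have side ≥ max(width, height).
So the minimum side is max(6, 15) = 15.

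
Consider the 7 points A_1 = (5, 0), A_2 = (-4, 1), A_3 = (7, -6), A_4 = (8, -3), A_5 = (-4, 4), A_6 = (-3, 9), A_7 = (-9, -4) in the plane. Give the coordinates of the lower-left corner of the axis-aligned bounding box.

(-9, -6)

x-range [-9, 8], y-range [-6, 9].
The lower-left corner is (-9, -6).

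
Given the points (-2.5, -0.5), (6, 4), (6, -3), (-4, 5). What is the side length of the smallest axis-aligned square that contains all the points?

The bounding box has width 10 and height 8.
An axis-aligned square enclosing the set must have side ≥ max(width, height).
So the minimum side is max(10, 8) = 10.

10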